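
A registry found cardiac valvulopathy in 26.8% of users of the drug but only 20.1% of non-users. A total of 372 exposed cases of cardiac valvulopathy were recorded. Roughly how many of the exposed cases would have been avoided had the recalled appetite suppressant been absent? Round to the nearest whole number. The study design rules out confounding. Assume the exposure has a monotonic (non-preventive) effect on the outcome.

about 93 cases

p₁ = 0.268, p₀ = 0.201.
PN = (p₁ − p₀)/p₁ = (0.268 − 0.201) / 0.268 ≈ 0.25000.
Attributable cases ≈ PN × (exposed cases) = 0.25000 × 372 ≈ 93.00.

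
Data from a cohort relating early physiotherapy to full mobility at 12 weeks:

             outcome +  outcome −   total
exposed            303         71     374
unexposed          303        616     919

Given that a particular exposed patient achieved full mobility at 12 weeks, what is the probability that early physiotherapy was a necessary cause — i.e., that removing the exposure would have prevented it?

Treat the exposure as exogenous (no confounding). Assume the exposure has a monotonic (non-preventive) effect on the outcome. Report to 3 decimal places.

PN ≈ 0.593

p₁ = P(outcome | exposed) = 303/374 = 0.81016
p₀ = P(outcome | unexposed) = 303/919 = 0.32971
Under exogeneity and monotonicity, PN = (p₁ − p₀)/p₁.
PN = (0.81016 − 0.32971) / 0.81016 ≈ 0.5930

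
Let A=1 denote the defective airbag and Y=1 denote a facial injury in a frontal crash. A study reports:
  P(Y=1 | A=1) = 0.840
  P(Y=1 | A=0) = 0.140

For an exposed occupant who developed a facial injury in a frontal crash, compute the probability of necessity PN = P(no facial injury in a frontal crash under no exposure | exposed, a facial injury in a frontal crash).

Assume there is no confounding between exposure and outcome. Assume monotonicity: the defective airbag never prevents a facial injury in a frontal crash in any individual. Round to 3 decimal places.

PN ≈ 0.833

Let p₁ = 0.84, p₀ = 0.14.
Under exogeneity and monotonicity, PN = (p₁ − p₀) / p₁.
PN = (0.84 − 0.14) / 0.84 = 0.7 / 0.84 ≈ 0.8333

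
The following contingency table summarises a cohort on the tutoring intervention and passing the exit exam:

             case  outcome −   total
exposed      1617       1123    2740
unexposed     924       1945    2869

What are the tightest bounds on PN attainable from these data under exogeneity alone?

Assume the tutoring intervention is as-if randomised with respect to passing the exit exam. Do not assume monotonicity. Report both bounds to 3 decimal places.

p₁ = P(outcome | exposed) = 1617/2740 = 0.59015
p₀ = P(outcome | unexposed) = 924/2869 = 0.32206
Under exogeneity alone the bounds on PN are max{0,(p₁−p₀)/p₁} ≤ PN ≤ min{1,(1−p₀)/p₁}.
  lower = (p₁ − p₀)/p₁ = 0.26808 / 0.59015 ≈ 0.4543
  upper = min{1, (1 − p₀)/p₁} = 0.67794 / 0.59015 ≈ 1.1488 → capped at 1

0.454 ≤ PN ≤ 1.000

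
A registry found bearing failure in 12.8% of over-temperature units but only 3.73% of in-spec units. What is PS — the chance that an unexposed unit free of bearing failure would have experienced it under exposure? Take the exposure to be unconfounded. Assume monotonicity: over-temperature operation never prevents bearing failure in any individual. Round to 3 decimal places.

PS ≈ 0.094

p₁ = 0.128, p₀ = 0.0373.
Under exogeneity and monotonicity, PS = (p₁ − p₀) / (1 − p₀).
PS = (0.128 − 0.0373) / (1 − 0.0373) = 0.0907 / 0.9627 ≈ 0.0942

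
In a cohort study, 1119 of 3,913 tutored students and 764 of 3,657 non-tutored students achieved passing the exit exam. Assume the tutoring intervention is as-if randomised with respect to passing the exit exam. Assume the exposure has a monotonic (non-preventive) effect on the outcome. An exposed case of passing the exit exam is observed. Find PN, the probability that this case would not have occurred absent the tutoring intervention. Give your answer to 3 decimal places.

p₁ = P(outcome | exposed) = 1119/3913 = 0.28597
p₀ = P(outcome | unexposed) = 764/3657 = 0.20891
Under exogeneity and monotonicity, PN = (p₁ − p₀) / p₁.
PN = (0.28597 − 0.20891) / 0.28597 = 0.077055 / 0.28597 ≈ 0.2695

PN ≈ 0.269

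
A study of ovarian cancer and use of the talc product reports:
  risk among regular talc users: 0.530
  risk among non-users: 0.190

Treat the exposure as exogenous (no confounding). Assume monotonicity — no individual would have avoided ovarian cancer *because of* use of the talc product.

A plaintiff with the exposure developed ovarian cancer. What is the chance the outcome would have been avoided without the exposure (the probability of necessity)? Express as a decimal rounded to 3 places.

Let p₁ = 0.53, p₀ = 0.19.
Under exogeneity and monotonicity, PN = (p₁ − p₀) / p₁.
PN = (0.53 − 0.19) / 0.53 = 0.34 / 0.53 ≈ 0.6415

PN ≈ 0.642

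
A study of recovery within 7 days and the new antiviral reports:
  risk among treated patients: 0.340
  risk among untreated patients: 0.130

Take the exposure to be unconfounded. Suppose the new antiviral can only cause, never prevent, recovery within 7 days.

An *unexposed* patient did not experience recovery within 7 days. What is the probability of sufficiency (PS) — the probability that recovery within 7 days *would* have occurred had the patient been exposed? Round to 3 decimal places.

PS ≈ 0.241

Let p₁ = 0.34, p₀ = 0.13.
Under exogeneity and monotonicity, PS = (p₁ − p₀) / (1 − p₀).
PS = (0.34 − 0.13) / (1 − 0.13) = 0.21 / 0.87 ≈ 0.2414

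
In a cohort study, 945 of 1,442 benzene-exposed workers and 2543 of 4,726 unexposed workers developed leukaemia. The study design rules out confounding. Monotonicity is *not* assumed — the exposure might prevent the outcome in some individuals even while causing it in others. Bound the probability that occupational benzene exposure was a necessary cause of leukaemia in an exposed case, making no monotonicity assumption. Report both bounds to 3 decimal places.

p₁ = P(outcome | exposed) = 945/1442 = 0.65534
p₀ = P(outcome | unexposed) = 2543/4726 = 0.53809
Under exogeneity alone the bounds on PN are max{0,(p₁−p₀)/p₁} ≤ PN ≤ min{1,(1−p₀)/p₁}.
  lower = (p₁ − p₀)/p₁ = 0.11725 / 0.65534 ≈ 0.1789
  upper = min{1, (1 − p₀)/p₁} = 0.46191 / 0.65534 ≈ 0.7048

0.179 ≤ PN ≤ 0.705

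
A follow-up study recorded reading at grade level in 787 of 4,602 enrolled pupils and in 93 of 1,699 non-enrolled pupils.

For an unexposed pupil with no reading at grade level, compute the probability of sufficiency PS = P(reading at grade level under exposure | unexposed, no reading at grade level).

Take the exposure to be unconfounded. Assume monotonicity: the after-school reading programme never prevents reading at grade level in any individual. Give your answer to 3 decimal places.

p₁ = P(outcome | exposed) = 787/4602 = 0.17101
p₀ = P(outcome | unexposed) = 93/1699 = 0.054738
Under exogeneity and monotonicity, PS = (p₁ − p₀) / (1 − p₀).
PS = (0.17101 − 0.054738) / (1 − 0.054738) = 0.11627 / 0.94526 ≈ 0.1230

PS ≈ 0.123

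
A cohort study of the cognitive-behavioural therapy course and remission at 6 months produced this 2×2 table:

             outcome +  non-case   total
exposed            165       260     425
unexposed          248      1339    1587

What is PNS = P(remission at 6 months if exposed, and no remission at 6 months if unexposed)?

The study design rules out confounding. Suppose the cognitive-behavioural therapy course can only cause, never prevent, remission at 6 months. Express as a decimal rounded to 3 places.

p₁ = P(outcome | exposed) = 165/425 = 0.38824
p₀ = P(outcome | unexposed) = 248/1587 = 0.15627
Under exogeneity and monotonicity, PNS = p₁ − p₀.
PNS = 0.38824 − 0.15627 = 0.23197

PNS ≈ 0.232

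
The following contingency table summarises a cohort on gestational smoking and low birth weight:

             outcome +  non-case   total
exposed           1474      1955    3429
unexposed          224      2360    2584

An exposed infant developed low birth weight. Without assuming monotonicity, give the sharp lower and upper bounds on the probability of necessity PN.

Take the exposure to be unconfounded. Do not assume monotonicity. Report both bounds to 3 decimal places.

p₁ = P(outcome | exposed) = 1474/3429 = 0.42986
p₀ = P(outcome | unexposed) = 224/2584 = 0.086687
Under exogeneity alone the bounds on PN are max{0,(p₁−p₀)/p₁} ≤ PN ≤ min{1,(1−p₀)/p₁}.
  lower = (p₁ − p₀)/p₁ = 0.34318 / 0.42986 ≈ 0.7983
  upper = min{1, (1 − p₀)/p₁} = 0.91331 / 0.42986 ≈ 2.1247 → capped at 1

0.798 ≤ PN ≤ 1.000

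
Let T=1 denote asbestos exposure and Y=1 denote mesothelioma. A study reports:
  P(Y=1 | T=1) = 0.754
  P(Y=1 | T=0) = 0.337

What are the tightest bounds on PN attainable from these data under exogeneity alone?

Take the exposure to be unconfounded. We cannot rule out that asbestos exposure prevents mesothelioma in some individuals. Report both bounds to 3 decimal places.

Let p₁ = 0.754, p₀ = 0.337.
Under exogeneity alone the bounds on PN are max{0,(p₁−p₀)/p₁} ≤ PN ≤ min{1,(1−p₀)/p₁}.
  lower = (p₁ − p₀)/p₁ = 0.417 / 0.754 ≈ 0.5531
  upper = min{1, (1 − p₀)/p₁} = 0.663 / 0.754 ≈ 0.8793

0.553 ≤ PN ≤ 0.879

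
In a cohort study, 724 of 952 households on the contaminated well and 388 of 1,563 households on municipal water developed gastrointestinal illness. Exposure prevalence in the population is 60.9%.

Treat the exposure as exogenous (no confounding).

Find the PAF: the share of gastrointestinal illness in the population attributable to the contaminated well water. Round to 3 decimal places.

p₁ = P(outcome | exposed) = 724/952 = 0.7605
p₀ = P(outcome | unexposed) = 388/1563 = 0.24824
Overall risk P(Y=1) = π·p₁ + (1−π)·p₀ = 0.609×0.7605 + 0.391×0.24824 = 0.56021.
Under exogeneity, PAF = [P(Y=1) − p₀] / P(Y=1).
PAF = (0.56021 − 0.24824) / 0.56021 ≈ 0.5569

PAF ≈ 0.557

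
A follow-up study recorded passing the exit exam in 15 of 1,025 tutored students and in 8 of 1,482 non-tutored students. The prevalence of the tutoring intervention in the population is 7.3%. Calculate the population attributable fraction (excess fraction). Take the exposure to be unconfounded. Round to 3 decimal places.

PAF ≈ 0.111

p₁ = P(outcome | exposed) = 15/1025 = 0.014634
p₀ = P(outcome | unexposed) = 8/1482 = 0.0053981
Overall risk P(Y=1) = π·p₁ + (1−π)·p₀ = 0.073×0.014634 + 0.927×0.0053981 = 0.0060723.
Under exogeneity, PAF = [P(Y=1) − p₀] / P(Y=1).
PAF = (0.0060723 − 0.0053981) / 0.0060723 ≈ 0.1110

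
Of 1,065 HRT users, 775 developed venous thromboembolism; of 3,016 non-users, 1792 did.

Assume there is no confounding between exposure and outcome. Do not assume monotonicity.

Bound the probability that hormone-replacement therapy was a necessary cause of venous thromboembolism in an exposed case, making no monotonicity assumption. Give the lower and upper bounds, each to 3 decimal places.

p₁ = P(outcome | exposed) = 775/1065 = 0.7277
p₀ = P(outcome | unexposed) = 1792/3016 = 0.59416
Under exogeneity alone the bounds on PN are max{0,(p₁−p₀)/p₁} ≤ PN ≤ min{1,(1−p₀)/p₁}.
  lower = (p₁ − p₀)/p₁ = 0.13354 / 0.7277 ≈ 0.1835
  upper = min{1, (1 − p₀)/p₁} = 0.40584 / 0.7277 ≈ 0.5577

0.184 ≤ PN ≤ 0.558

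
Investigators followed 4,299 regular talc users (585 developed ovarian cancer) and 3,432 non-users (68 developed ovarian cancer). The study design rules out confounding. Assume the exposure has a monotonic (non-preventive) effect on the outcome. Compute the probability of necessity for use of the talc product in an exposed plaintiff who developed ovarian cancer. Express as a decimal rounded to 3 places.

p₁ = P(outcome | exposed) = 585/4299 = 0.13608
p₀ = P(outcome | unexposed) = 68/3432 = 0.019814
Under exogeneity and monotonicity, PN = (p₁ − p₀) / p₁.
PN = (0.13608 − 0.019814) / 0.13608 = 0.11626 / 0.13608 ≈ 0.8544

PN ≈ 0.854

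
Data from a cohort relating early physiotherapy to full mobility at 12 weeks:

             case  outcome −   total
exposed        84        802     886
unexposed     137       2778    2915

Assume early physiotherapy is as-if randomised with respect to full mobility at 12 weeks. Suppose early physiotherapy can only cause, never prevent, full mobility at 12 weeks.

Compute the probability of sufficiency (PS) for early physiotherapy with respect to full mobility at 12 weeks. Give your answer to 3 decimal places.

PS ≈ 0.050

p₁ = P(outcome | exposed) = 84/886 = 0.094808
p₀ = P(outcome | unexposed) = 137/2915 = 0.046998
Under exogeneity and monotonicity, PS = (p₁ − p₀)/(1 − p₀).
PS = (0.094808 − 0.046998) / 0.953 ≈ 0.0502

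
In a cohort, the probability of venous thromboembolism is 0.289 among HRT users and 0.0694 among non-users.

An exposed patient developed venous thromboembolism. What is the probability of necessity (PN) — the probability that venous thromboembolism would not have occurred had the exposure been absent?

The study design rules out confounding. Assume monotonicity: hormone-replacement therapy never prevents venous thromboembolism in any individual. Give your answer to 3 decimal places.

Let p₁ = 0.289, p₀ = 0.0694.
Under exogeneity and monotonicity, PN = (p₁ − p₀) / p₁.
PN = (0.289 − 0.0694) / 0.289 = 0.2196 / 0.289 ≈ 0.7599

PN ≈ 0.760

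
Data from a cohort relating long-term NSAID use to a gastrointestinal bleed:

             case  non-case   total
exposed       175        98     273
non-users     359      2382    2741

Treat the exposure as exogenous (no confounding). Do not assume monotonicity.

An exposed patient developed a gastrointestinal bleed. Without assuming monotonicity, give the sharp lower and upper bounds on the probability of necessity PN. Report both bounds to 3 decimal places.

0.796 ≤ PN ≤ 1.000

p₁ = P(outcome | exposed) = 175/273 = 0.64103
p₀ = P(outcome | unexposed) = 359/2741 = 0.13097
Under exogeneity alone the bounds on PN are max{0,(p₁−p₀)/p₁} ≤ PN ≤ min{1,(1−p₀)/p₁}.
  lower = (p₁ − p₀)/p₁ = 0.51005 / 0.64103 ≈ 0.7957
  upper = min{1, (1 − p₀)/p₁} = 0.86903 / 0.64103 ≈ 1.3557 → capped at 1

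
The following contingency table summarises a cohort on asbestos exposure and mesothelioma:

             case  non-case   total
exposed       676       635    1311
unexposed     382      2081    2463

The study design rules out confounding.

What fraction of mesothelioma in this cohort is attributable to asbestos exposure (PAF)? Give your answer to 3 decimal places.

p₁ = P(outcome | exposed) = 676/1311 = 0.51564
p₀ = P(outcome | unexposed) = 382/2463 = 0.1551
Exposure prevalence π = 1311/3774 = 0.34738; overall risk P(Y=1) = 0.28034.
Under exogeneity, PAF = [P(Y=1) − p₀]/P(Y=1).
PAF = (0.28034 − 0.1551) / 0.28034 ≈ 0.4468

PAF ≈ 0.447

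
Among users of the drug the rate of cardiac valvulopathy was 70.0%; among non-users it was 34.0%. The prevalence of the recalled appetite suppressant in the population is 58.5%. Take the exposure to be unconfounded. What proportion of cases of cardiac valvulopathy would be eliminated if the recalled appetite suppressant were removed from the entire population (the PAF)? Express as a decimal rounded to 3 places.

p₁ = 0.7, p₀ = 0.34.
Overall risk P(Y=1) = π·p₁ + (1−π)·p₀ = 0.585×0.7 + 0.415×0.34 = 0.5506.
Under exogeneity, PAF = [P(Y=1) − p₀] / P(Y=1).
PAF = (0.5506 − 0.34) / 0.5506 ≈ 0.3825

PAF ≈ 0.382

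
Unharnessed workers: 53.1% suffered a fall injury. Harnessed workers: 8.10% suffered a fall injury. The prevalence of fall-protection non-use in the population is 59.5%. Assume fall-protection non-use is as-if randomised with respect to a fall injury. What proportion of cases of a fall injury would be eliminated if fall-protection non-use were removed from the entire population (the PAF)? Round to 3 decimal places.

PAF ≈ 0.768

p₁ = 0.531, p₀ = 0.081.
Overall risk P(Y=1) = π·p₁ + (1−π)·p₀ = 0.595×0.531 + 0.405×0.081 = 0.34875.
Under exogeneity, PAF = [P(Y=1) − p₀] / P(Y=1).
PAF = (0.34875 − 0.081) / 0.34875 ≈ 0.7677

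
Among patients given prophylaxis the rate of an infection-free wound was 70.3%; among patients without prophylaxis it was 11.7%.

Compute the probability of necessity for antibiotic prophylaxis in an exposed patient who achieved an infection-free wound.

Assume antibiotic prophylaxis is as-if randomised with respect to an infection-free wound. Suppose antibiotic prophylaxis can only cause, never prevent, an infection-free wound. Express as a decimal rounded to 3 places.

PN ≈ 0.834

p₁ = 0.703, p₀ = 0.117.
Under exogeneity and monotonicity, PN = (p₁ − p₀) / p₁.
PN = (0.703 − 0.117) / 0.703 = 0.586 / 0.703 ≈ 0.8336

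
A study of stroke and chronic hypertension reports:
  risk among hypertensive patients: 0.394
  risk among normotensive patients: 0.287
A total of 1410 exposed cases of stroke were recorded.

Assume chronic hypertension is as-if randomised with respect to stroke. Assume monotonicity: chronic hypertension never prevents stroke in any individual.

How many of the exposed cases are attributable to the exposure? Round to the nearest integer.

Let p₁ = 0.394, p₀ = 0.287.
PN = (p₁ − p₀)/p₁ = (0.394 − 0.287) / 0.394 ≈ 0.27157.
Attributable cases ≈ PN × (exposed cases) = 0.27157 × 1410 ≈ 382.92.

about 383 cases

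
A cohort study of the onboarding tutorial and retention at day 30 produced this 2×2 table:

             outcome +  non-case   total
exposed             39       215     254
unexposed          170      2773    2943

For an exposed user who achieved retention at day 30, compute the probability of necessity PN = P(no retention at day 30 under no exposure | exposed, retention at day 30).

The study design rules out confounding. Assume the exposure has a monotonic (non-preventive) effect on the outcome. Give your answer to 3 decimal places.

PN ≈ 0.624

p₁ = P(outcome | exposed) = 39/254 = 0.15354
p₀ = P(outcome | unexposed) = 170/2943 = 0.057764
Under exogeneity and monotonicity, PN = (p₁ − p₀) / p₁.
PN = (0.15354 − 0.057764) / 0.15354 = 0.095779 / 0.15354 ≈ 0.6238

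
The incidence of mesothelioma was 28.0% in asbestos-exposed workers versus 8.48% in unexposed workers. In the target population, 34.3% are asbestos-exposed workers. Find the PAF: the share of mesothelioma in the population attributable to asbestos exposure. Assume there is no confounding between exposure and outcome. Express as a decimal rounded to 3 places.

p₁ = 0.28, p₀ = 0.0848.
Overall risk P(Y=1) = π·p₁ + (1−π)·p₀ = 0.343×0.28 + 0.657×0.0848 = 0.15175.
Under exogeneity, PAF = [P(Y=1) − p₀] / P(Y=1).
PAF = (0.15175 − 0.0848) / 0.15175 ≈ 0.4412

PAF ≈ 0.441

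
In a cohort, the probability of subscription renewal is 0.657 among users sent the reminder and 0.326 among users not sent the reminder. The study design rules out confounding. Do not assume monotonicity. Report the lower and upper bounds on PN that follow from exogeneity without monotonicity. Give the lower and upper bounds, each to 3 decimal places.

Let p₁ = 0.657, p₀ = 0.326.
Under exogeneity alone the bounds on PN are max{0,(p₁−p₀)/p₁} ≤ PN ≤ min{1,(1−p₀)/p₁}.
  lower = (p₁ − p₀)/p₁ = 0.331 / 0.657 ≈ 0.5038
  upper = min{1, (1 − p₀)/p₁} = 0.674 / 0.657 ≈ 1.0259 → capped at 1

0.504 ≤ PN ≤ 1.000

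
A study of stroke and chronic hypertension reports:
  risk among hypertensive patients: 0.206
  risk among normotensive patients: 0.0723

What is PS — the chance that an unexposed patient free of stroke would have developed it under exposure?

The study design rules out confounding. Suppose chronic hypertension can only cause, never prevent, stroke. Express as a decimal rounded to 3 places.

PS ≈ 0.144

Let p₁ = 0.206, p₀ = 0.0723.
Under exogeneity and monotonicity, PS = (p₁ − p₀) / (1 − p₀).
PS = (0.206 − 0.0723) / (1 − 0.0723) = 0.1337 / 0.9277 ≈ 0.1441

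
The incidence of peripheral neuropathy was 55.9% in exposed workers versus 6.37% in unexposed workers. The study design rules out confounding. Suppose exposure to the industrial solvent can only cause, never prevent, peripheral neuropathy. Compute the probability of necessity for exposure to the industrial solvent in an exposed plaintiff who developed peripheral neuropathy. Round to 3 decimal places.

p₁ = 0.559, p₀ = 0.0637.
Under exogeneity and monotonicity, PN = (p₁ − p₀) / p₁.
PN = (0.559 − 0.0637) / 0.559 = 0.4953 / 0.559 ≈ 0.8860

PN ≈ 0.886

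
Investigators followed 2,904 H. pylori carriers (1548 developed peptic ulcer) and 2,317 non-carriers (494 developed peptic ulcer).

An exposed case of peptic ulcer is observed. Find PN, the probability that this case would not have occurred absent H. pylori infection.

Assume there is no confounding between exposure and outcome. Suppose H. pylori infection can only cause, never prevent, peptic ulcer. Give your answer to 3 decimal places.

PN ≈ 0.600

p₁ = P(outcome | exposed) = 1548/2904 = 0.53306
p₀ = P(outcome | unexposed) = 494/2317 = 0.21321
Under exogeneity and monotonicity, PN = (p₁ − p₀) / p₁.
PN = (0.53306 − 0.21321) / 0.53306 = 0.31985 / 0.53306 ≈ 0.6000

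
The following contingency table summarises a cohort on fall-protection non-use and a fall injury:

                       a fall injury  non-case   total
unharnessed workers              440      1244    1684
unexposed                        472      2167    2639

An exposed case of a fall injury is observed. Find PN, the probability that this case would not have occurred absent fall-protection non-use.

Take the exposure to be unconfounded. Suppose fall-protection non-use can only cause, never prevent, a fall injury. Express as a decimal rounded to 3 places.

PN ≈ 0.315

p₁ = P(outcome | exposed) = 440/1684 = 0.26128
p₀ = P(outcome | unexposed) = 472/2639 = 0.17886
Under exogeneity and monotonicity, PN = (p₁ − p₀) / p₁.
PN = (0.26128 − 0.17886) / 0.26128 = 0.082427 / 0.26128 ≈ 0.3155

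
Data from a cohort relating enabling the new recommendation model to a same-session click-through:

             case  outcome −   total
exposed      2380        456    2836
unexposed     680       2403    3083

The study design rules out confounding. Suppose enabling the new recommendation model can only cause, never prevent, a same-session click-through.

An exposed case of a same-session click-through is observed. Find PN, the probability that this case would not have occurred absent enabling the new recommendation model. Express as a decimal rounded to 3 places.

p₁ = P(outcome | exposed) = 2380/2836 = 0.83921
p₀ = P(outcome | unexposed) = 680/3083 = 0.22056
Under exogeneity and monotonicity, PN = (p₁ − p₀)/p₁.
PN = (0.83921 − 0.22056) / 0.83921 ≈ 0.7372

PN ≈ 0.737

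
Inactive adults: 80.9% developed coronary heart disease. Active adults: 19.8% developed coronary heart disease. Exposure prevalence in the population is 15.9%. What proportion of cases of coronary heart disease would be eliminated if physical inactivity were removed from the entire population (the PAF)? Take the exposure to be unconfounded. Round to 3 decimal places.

PAF ≈ 0.329

p₁ = 0.809, p₀ = 0.198.
Overall risk P(Y=1) = π·p₁ + (1−π)·p₀ = 0.159×0.809 + 0.841×0.198 = 0.29515.
Under exogeneity, PAF = [P(Y=1) − p₀] / P(Y=1).
PAF = (0.29515 − 0.198) / 0.29515 ≈ 0.3292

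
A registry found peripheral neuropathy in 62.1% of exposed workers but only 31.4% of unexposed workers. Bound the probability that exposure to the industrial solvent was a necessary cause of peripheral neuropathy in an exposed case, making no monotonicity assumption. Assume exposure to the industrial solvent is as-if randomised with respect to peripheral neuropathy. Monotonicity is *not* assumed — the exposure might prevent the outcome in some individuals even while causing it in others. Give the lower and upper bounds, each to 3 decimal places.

0.494 ≤ PN ≤ 1.000

p₁ = 0.621, p₀ = 0.314.
Under exogeneity alone the bounds on PN are max{0,(p₁−p₀)/p₁} ≤ PN ≤ min{1,(1−p₀)/p₁}.
  lower = (p₁ − p₀)/p₁ = 0.307 / 0.621 ≈ 0.4944
  upper = min{1, (1 − p₀)/p₁} = 0.686 / 0.621 ≈ 1.1047 → capped at 1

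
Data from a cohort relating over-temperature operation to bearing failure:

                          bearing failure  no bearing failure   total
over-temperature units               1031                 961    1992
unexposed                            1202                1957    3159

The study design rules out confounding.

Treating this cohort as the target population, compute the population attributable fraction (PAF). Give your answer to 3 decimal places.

PAF ≈ 0.122

p₁ = P(outcome | exposed) = 1031/1992 = 0.51757
p₀ = P(outcome | unexposed) = 1202/3159 = 0.3805
Exposure prevalence π = 1992/5151 = 0.38672; overall risk P(Y=1) = 0.43351.
Under exogeneity, PAF = [P(Y=1) − p₀]/P(Y=1).
PAF = (0.43351 − 0.3805) / 0.43351 ≈ 0.1223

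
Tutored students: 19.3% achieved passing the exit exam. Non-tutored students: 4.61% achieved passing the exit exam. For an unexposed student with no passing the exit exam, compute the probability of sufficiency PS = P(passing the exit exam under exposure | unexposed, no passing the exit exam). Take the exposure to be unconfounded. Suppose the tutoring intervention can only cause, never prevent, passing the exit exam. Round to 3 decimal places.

p₁ = 0.193, p₀ = 0.0461.
Under exogeneity and monotonicity, PS = (p₁ − p₀) / (1 − p₀).
PS = (0.193 − 0.0461) / (1 − 0.0461) = 0.1469 / 0.9539 ≈ 0.1540

PS ≈ 0.154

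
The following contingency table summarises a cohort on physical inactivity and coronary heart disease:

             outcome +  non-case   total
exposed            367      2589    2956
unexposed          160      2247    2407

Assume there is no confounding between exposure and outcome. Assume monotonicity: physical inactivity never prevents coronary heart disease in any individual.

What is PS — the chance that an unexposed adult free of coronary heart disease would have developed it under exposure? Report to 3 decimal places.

p₁ = P(outcome | exposed) = 367/2956 = 0.12415
p₀ = P(outcome | unexposed) = 160/2407 = 0.066473
Under exogeneity and monotonicity, PS = (p₁ − p₀) / (1 − p₀).
PS = (0.12415 − 0.066473) / (1 − 0.066473) = 0.057681 / 0.93353 ≈ 0.0618

PS ≈ 0.062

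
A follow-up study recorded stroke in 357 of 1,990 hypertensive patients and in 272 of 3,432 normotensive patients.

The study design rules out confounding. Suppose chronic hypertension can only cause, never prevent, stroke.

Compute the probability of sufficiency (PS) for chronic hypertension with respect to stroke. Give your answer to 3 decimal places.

PS ≈ 0.109

p₁ = P(outcome | exposed) = 357/1990 = 0.1794
p₀ = P(outcome | unexposed) = 272/3432 = 0.079254
Under exogeneity and monotonicity, PS = (p₁ − p₀) / (1 − p₀).
PS = (0.1794 − 0.079254) / (1 − 0.079254) = 0.10014 / 0.92075 ≈ 0.1088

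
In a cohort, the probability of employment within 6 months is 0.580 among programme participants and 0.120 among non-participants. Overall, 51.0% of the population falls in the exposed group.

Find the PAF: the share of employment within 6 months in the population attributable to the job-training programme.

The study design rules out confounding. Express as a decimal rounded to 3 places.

Let p₁ = 0.58, p₀ = 0.12.
Overall risk P(Y=1) = π·p₁ + (1−π)·p₀ = 0.51×0.58 + 0.49×0.12 = 0.3546.
Under exogeneity, PAF = [P(Y=1) − p₀] / P(Y=1).
PAF = (0.3546 − 0.12) / 0.3546 ≈ 0.6616

PAF ≈ 0.662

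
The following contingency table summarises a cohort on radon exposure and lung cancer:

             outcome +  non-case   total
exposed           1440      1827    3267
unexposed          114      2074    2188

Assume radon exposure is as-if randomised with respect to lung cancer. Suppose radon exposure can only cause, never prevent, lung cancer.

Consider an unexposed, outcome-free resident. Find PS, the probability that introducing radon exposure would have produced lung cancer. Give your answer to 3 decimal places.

PS ≈ 0.410

p₁ = P(outcome | exposed) = 1440/3267 = 0.44077
p₀ = P(outcome | unexposed) = 114/2188 = 0.052102
Under exogeneity and monotonicity, PS = (p₁ − p₀)/(1 − p₀).
PS = (0.44077 − 0.052102) / 0.9479 ≈ 0.4100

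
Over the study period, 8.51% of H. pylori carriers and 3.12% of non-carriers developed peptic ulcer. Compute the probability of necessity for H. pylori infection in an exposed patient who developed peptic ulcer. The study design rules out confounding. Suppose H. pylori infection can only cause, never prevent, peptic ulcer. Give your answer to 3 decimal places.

p₁ = 0.0851, p₀ = 0.0312.
Under exogeneity and monotonicity, PN = (p₁ − p₀) / p₁.
PN = (0.0851 − 0.0312) / 0.0851 = 0.0539 / 0.0851 ≈ 0.6334

PN ≈ 0.633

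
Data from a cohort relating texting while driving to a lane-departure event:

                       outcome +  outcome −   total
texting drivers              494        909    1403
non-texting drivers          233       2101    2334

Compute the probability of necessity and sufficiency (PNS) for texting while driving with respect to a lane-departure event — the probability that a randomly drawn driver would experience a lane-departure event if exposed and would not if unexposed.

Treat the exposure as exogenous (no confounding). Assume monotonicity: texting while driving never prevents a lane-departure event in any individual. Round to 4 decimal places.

p₁ = P(outcome | exposed) = 494/1403 = 0.3521
p₀ = P(outcome | unexposed) = 233/2334 = 0.099829
Under exogeneity and monotonicity, PNS = p₁ − p₀.
PNS = 0.3521 − 0.099829 = 0.25227

PNS ≈ 0.2523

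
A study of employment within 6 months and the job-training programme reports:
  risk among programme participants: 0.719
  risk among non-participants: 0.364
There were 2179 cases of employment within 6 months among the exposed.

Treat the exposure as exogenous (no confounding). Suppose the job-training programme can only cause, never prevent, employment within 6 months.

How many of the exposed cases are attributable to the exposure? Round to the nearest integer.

about 1076 cases

Let p₁ = 0.719, p₀ = 0.364.
PN = (p₁ − p₀)/p₁ = (0.719 − 0.364) / 0.719 ≈ 0.49374.
Attributable cases ≈ PN × (exposed cases) = 0.49374 × 2179 ≈ 1075.86.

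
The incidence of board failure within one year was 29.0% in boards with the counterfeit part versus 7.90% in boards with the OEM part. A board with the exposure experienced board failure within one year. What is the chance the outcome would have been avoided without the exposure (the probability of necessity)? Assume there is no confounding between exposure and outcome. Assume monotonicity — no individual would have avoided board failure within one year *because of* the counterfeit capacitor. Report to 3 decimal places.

p₁ = 0.29, p₀ = 0.079.
Under exogeneity and monotonicity, PN = (p₁ − p₀) / p₁.
PN = (0.29 − 0.079) / 0.29 = 0.211 / 0.29 ≈ 0.7276

PN ≈ 0.728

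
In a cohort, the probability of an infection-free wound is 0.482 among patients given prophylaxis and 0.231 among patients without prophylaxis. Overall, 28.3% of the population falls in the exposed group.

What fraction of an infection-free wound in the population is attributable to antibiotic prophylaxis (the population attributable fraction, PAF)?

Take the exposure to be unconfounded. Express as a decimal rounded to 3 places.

Let p₁ = 0.482, p₀ = 0.231.
Overall risk P(Y=1) = π·p₁ + (1−π)·p₀ = 0.283×0.482 + 0.717×0.231 = 0.30203.
Under exogeneity, PAF = [P(Y=1) − p₀] / P(Y=1).
PAF = (0.30203 − 0.231) / 0.30203 ≈ 0.2352

PAF ≈ 0.235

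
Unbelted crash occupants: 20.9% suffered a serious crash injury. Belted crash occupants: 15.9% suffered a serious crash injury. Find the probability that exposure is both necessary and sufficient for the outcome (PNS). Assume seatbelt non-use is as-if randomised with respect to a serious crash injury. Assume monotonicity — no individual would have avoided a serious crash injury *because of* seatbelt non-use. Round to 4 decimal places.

p₁ = 0.209, p₀ = 0.159.
Under exogeneity and monotonicity, PNS = p₁ − p₀.
PNS = 0.209 − 0.159 = 0.05

PNS ≈ 0.0500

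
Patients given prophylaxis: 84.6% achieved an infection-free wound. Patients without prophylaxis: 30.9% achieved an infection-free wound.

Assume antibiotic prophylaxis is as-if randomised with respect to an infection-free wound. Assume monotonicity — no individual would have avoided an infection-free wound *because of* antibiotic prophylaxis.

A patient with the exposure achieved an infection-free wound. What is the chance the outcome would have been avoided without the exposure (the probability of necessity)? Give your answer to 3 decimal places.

p₁ = 0.846, p₀ = 0.309.
Under exogeneity and monotonicity, PN = (p₁ − p₀) / p₁.
PN = (0.846 − 0.309) / 0.846 = 0.537 / 0.846 ≈ 0.6348

PN ≈ 0.635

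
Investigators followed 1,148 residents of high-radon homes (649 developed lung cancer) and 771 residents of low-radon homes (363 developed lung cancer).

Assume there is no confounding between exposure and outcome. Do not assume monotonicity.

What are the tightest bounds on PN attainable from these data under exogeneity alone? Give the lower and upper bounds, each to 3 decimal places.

0.167 ≤ PN ≤ 0.936

p₁ = P(outcome | exposed) = 649/1148 = 0.56533
p₀ = P(outcome | unexposed) = 363/771 = 0.47082
Under exogeneity alone the bounds on PN are max{0,(p₁−p₀)/p₁} ≤ PN ≤ min{1,(1−p₀)/p₁}.
  lower = (p₁ − p₀)/p₁ = 0.094514 / 0.56533 ≈ 0.1672
  upper = min{1, (1 − p₀)/p₁} = 0.52918 / 0.56533 ≈ 0.9361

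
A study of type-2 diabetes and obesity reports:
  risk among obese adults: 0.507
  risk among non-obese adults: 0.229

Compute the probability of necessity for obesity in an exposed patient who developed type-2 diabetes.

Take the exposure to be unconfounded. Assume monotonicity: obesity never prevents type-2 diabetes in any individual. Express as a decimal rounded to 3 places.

Let p₁ = 0.507, p₀ = 0.229.
Under exogeneity and monotonicity, PN = (p₁ − p₀) / p₁.
PN = (0.507 − 0.229) / 0.507 = 0.278 / 0.507 ≈ 0.5483

PN ≈ 0.548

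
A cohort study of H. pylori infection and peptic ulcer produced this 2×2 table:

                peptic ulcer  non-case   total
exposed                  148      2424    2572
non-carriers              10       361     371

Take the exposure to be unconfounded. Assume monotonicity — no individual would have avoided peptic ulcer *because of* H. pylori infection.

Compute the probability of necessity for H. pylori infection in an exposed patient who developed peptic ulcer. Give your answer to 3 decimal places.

p₁ = P(outcome | exposed) = 148/2572 = 0.057543
p₀ = P(outcome | unexposed) = 10/371 = 0.026954
Under exogeneity and monotonicity, PN = (p₁ − p₀)/p₁.
PN = (0.057543 − 0.026954) / 0.057543 ≈ 0.5316

PN ≈ 0.532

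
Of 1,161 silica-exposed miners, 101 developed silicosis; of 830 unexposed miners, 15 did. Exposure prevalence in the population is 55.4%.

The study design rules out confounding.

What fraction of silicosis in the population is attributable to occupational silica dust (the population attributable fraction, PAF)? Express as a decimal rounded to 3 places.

p₁ = P(outcome | exposed) = 101/1161 = 0.086994
p₀ = P(outcome | unexposed) = 15/830 = 0.018072
Overall risk P(Y=1) = π·p₁ + (1−π)·p₀ = 0.554×0.086994 + 0.446×0.018072 = 0.056255.
Under exogeneity, PAF = [P(Y=1) − p₀] / P(Y=1).
PAF = (0.056255 − 0.018072) / 0.056255 ≈ 0.6787

PAF ≈ 0.679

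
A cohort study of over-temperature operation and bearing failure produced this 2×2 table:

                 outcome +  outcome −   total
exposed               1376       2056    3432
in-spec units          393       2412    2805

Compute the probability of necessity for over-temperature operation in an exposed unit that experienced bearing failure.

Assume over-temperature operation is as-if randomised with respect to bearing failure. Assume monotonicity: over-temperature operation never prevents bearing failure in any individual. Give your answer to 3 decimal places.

PN ≈ 0.651

p₁ = P(outcome | exposed) = 1376/3432 = 0.40093
p₀ = P(outcome | unexposed) = 393/2805 = 0.14011
Under exogeneity and monotonicity, PN = (p₁ − p₀) / p₁.
PN = (0.40093 − 0.14011) / 0.40093 = 0.26083 / 0.40093 ≈ 0.6505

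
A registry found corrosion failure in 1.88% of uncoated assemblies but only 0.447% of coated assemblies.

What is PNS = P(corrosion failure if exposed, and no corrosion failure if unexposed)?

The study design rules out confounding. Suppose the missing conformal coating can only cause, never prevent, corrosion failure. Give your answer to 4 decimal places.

p₁ = 0.0188, p₀ = 0.00447.
Under exogeneity and monotonicity, PNS = p₁ − p₀.
PNS = 0.0188 − 0.00447 = 0.01433

PNS ≈ 0.0143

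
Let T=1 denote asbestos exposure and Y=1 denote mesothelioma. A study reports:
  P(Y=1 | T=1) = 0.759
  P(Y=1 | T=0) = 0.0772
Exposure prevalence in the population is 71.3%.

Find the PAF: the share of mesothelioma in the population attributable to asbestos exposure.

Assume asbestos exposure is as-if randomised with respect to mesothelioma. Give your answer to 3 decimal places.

PAF ≈ 0.863

Let p₁ = 0.759, p₀ = 0.0772.
Overall risk P(Y=1) = π·p₁ + (1−π)·p₀ = 0.713×0.759 + 0.287×0.0772 = 0.56332.
Under exogeneity, PAF = [P(Y=1) − p₀] / P(Y=1).
PAF = (0.56332 − 0.0772) / 0.56332 ≈ 0.8630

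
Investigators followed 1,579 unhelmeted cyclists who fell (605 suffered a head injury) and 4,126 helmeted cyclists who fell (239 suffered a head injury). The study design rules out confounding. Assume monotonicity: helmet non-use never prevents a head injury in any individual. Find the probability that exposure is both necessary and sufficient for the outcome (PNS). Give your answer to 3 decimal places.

PNS ≈ 0.325

p₁ = P(outcome | exposed) = 605/1579 = 0.38315
p₀ = P(outcome | unexposed) = 239/4126 = 0.057925
Under exogeneity and monotonicity, PNS = p₁ − p₀.
PNS = 0.38315 − 0.057925 = 0.32523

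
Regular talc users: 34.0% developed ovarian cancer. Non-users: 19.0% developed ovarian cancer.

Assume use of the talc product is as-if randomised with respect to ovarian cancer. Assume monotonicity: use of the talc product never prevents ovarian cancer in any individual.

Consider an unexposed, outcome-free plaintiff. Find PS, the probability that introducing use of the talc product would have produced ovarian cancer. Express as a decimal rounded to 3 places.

p₁ = 0.34, p₀ = 0.19.
Under exogeneity and monotonicity, PS = (p₁ − p₀) / (1 − p₀).
PS = (0.34 − 0.19) / (1 − 0.19) = 0.15 / 0.81 ≈ 0.1852

PS ≈ 0.185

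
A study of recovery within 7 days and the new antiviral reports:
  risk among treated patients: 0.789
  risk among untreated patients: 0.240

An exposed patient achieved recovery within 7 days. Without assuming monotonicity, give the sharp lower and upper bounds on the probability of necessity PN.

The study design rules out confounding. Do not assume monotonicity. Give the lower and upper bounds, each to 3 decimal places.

0.696 ≤ PN ≤ 0.963

Let p₁ = 0.789, p₀ = 0.24.
Under exogeneity alone the bounds on PN are max{0,(p₁−p₀)/p₁} ≤ PN ≤ min{1,(1−p₀)/p₁}.
  lower = (p₁ − p₀)/p₁ = 0.549 / 0.789 ≈ 0.6958
  upper = min{1, (1 − p₀)/p₁} = 0.76 / 0.789 ≈ 0.9632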